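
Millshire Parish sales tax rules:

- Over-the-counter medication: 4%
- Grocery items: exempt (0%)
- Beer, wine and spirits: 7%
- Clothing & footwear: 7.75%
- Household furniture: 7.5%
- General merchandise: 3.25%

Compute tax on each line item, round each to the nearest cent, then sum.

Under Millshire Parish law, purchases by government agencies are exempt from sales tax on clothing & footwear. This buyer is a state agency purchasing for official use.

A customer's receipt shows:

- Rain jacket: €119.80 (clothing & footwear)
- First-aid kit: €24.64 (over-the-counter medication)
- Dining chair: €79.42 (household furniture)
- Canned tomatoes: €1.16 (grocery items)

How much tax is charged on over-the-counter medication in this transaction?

First-aid kit €24.64: over-the-counter medication → 4% → €0.99
Tax on over-the-counter medication = €0.99

€0.99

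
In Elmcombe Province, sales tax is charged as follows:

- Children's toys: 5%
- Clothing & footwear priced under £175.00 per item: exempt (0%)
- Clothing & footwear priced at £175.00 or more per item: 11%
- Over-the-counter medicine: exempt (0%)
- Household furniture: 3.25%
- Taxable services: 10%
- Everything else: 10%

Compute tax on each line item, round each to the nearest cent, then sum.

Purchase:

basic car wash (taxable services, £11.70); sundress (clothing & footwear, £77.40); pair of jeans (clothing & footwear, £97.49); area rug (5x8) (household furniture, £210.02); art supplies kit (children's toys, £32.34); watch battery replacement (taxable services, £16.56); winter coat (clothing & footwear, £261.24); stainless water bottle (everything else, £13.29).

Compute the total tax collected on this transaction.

£41.35

Basic car wash £11.70: taxable services → 10% → £1.17
Sundress £77.40: clothing & footwear, under £175.00 → 0% → £0.00
Pair of jeans £97.49: clothing & footwear, under £175.00 → 0% → £0.00
Area rug (5x8) £210.02: household furniture → 3.25% → £6.83
Art supplies kit £32.34: children's toys → 5% → £1.62
Watch battery replacement £16.56: taxable services → 10% → £1.66
Winter coat £261.24: clothing & footwear, £175.00 or more → 11% → £28.74
Stainless water bottle £13.29: everything else → 10% → £1.33
Total tax = £1.17 + £6.83 + £1.62 + £1.66 + £28.74 + £1.33 = £41.35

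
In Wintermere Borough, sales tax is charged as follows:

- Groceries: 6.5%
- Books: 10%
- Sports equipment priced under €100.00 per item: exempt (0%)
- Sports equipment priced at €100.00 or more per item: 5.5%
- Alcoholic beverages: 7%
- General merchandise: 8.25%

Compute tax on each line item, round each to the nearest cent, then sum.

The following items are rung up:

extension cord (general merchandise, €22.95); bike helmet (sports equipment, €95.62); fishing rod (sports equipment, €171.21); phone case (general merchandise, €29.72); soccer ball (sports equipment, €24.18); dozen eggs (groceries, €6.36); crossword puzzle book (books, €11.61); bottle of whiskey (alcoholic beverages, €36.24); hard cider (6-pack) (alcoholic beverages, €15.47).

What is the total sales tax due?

Extension cord €22.95: general merchandise → 8.25% → €1.89
Bike helmet €95.62: sports equipment, under €100.00 → 0% → €0.00
Fishing rod €171.21: sports equipment, €100.00 or more → 5.5% → €9.42
Phone case €29.72: general merchandise → 8.25% → €2.45
Soccer ball €24.18: sports equipment, under €100.00 → 0% → €0.00
Dozen eggs €6.36: groceries → 6.5% → €0.41
Crossword puzzle book €11.61: books → 10% → €1.16
Bottle of whiskey €36.24: alcoholic beverages → 7% → €2.54
Hard cider (6-pack) €15.47: alcoholic beverages → 7% → €1.08
Total tax = €1.89 + €9.42 + €2.45 + €0.41 + €1.16 + €2.54 + €1.08 = €18.95

€18.95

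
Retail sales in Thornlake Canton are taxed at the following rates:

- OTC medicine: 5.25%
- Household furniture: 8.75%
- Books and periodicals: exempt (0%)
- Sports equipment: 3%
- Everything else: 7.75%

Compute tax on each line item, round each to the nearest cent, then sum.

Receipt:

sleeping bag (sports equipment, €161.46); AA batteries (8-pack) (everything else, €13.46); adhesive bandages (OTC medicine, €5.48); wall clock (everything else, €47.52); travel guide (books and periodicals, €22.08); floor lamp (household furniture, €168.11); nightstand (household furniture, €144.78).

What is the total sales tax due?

Sleeping bag €161.46: sports equipment → 3% → €4.84
AA batteries (8-pack) €13.46: everything else → 7.75% → €1.04
Adhesive bandages €5.48: OTC medicine → 5.25% → €0.29
Wall clock €47.52: everything else → 7.75% → €3.68
Travel guide €22.08: books and periodicals → 0% → €0.00
Floor lamp €168.11: household furniture → 8.75% → €14.71
Nightstand €144.78: household furniture → 8.75% → €12.67
Total tax = €4.84 + €1.04 + €0.29 + €3.68 + €14.71 + €12.67 = €37.23

€37.23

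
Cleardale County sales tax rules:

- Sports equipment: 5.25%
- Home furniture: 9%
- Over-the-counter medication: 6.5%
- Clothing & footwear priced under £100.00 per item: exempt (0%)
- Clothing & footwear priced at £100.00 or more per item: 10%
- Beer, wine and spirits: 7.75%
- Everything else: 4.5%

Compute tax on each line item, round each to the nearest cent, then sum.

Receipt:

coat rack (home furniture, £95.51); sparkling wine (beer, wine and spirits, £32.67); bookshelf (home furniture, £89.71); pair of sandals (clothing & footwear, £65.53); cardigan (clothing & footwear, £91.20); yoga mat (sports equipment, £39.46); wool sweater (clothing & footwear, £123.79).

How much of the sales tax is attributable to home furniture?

Coat rack £95.51: home furniture → 9% → £8.60
Bookshelf £89.71: home furniture → 9% → £8.07
Tax on home furniture = £8.60 + £8.07 = £16.67

£16.67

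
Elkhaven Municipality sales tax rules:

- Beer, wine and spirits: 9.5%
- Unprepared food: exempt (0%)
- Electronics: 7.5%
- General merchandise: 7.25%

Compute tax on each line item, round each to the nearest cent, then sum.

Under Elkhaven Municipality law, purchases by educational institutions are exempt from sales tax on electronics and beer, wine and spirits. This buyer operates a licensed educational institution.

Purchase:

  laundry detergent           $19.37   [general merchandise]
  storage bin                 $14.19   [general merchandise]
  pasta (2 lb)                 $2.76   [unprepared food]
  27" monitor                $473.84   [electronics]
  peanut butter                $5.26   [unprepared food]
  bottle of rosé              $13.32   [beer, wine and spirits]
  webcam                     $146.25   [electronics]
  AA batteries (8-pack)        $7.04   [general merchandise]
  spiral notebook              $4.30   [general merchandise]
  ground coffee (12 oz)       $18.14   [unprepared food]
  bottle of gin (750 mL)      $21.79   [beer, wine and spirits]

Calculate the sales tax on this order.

$3.25

Laundry detergent $19.37: general merchandise → 7.25% → $1.40
Storage bin $14.19: general merchandise → 7.25% → $1.03
Pasta (2 lb) $2.76: unprepared food → 0% → $0.00
27" monitor $473.84: electronics, buyer-exempt → 0% → $0.00
Peanut butter $5.26: unprepared food → 0% → $0.00
Bottle of rosé $13.32: beer, wine and spirits, buyer-exempt → 0% → $0.00
Webcam $146.25: electronics, buyer-exempt → 0% → $0.00
AA batteries (8-pack) $7.04: general merchandise → 7.25% → $0.51
Spiral notebook $4.30: general merchandise → 7.25% → $0.31
Ground coffee (12 oz) $18.14: unprepared food → 0% → $0.00
Bottle of gin (750 mL) $21.79: beer, wine and spirits, buyer-exempt → 0% → $0.00
Total tax = $1.40 + $1.03 + $0.51 + $0.31 = $3.25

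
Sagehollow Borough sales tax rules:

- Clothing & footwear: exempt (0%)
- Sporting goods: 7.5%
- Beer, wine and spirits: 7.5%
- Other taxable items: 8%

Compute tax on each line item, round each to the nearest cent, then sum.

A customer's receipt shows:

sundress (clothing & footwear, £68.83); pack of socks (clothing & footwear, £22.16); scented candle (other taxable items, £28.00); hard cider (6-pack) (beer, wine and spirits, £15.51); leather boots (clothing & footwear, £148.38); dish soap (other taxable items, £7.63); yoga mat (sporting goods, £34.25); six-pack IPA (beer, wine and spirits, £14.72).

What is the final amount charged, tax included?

£347.16

Sundress £68.83: clothing & footwear → 0% → £0.00
Pack of socks £22.16: clothing & footwear → 0% → £0.00
Scented candle £28.00: other taxable items → 8% → £2.24
Hard cider (6-pack) £15.51: beer, wine and spirits → 7.5% → £1.16
Leather boots £148.38: clothing & footwear → 0% → £0.00
Dish soap £7.63: other taxable items → 8% → £0.61
Yoga mat £34.25: sporting goods → 7.5% → £2.57
Six-pack IPA £14.72: beer, wine and spirits → 7.5% → £1.10
Subtotal = £339.48; tax = £7.68; total due = £347.16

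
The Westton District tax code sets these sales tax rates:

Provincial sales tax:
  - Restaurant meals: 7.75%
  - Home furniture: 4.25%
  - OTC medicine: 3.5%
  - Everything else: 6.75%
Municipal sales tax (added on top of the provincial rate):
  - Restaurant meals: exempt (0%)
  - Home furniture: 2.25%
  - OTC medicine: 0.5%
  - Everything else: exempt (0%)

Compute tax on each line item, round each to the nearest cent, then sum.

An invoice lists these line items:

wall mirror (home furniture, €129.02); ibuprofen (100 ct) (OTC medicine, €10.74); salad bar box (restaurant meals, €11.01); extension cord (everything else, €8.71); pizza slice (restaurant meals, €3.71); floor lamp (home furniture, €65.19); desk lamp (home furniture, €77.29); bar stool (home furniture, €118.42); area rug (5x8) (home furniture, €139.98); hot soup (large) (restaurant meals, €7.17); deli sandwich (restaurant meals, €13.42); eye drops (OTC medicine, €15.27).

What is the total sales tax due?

€38.82

Wall mirror €129.02: home furniture → 4.25% + 2.25% municipal = 6.5% → €8.39
Ibuprofen (100 ct) €10.74: OTC medicine → 3.5% + 0.5% municipal = 4% → €0.43
Salad bar box €11.01: restaurant meals → 7.75% + 0% municipal = 7.75% → €0.85
Extension cord €8.71: everything else → 6.75% + 0% municipal = 6.75% → €0.59
Pizza slice €3.71: restaurant meals → 7.75% + 0% municipal = 7.75% → €0.29
Floor lamp €65.19: home furniture → 4.25% + 2.25% municipal = 6.5% → €4.24
Desk lamp €77.29: home furniture → 4.25% + 2.25% municipal = 6.5% → €5.02
Bar stool €118.42: home furniture → 4.25% + 2.25% municipal = 6.5% → €7.70
Area rug (5x8) €139.98: home furniture → 4.25% + 2.25% municipal = 6.5% → €9.10
Hot soup (large) €7.17: restaurant meals → 7.75% + 0% municipal = 7.75% → €0.56
Deli sandwich €13.42: restaurant meals → 7.75% + 0% municipal = 7.75% → €1.04
Eye drops €15.27: OTC medicine → 3.5% + 0.5% municipal = 4% → €0.61
Total tax = €8.39 + €0.43 + €0.85 + €0.59 + €0.29 + €4.24 + €5.02 + €7.70 + €9.10 + €0.56 + €1.04 + €0.61 = €38.82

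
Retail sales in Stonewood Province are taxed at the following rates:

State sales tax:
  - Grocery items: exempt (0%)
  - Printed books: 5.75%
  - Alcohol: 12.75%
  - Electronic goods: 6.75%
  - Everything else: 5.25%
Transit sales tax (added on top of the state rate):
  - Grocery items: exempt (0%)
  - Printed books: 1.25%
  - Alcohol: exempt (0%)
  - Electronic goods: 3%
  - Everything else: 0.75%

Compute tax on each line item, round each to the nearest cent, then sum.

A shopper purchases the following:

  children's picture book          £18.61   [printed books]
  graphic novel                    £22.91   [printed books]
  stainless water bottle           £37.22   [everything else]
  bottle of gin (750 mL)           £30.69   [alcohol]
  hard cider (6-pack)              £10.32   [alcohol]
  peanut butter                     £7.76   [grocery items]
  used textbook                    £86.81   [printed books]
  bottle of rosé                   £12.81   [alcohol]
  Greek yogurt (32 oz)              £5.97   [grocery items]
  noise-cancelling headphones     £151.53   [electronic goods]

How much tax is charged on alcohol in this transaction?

£6.86

Bottle of gin (750 mL) £30.69: alcohol → 12.75% + 0% transit = 12.75% → £3.91
Hard cider (6-pack) £10.32: alcohol → 12.75% + 0% transit = 12.75% → £1.32
Bottle of rosé £12.81: alcohol → 12.75% + 0% transit = 12.75% → £1.63
Tax on alcohol = £3.91 + £1.32 + £1.63 = £6.86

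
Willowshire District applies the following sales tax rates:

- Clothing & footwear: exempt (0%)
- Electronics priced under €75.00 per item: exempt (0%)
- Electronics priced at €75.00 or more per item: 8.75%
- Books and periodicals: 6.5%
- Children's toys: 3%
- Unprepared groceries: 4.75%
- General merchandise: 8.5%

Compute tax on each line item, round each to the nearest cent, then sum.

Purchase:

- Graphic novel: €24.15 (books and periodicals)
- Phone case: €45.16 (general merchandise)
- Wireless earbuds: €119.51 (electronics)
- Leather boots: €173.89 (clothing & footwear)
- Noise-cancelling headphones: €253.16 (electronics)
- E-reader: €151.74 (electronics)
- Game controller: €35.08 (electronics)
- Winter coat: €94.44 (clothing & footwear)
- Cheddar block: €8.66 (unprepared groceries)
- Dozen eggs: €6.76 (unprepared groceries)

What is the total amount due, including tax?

€964.58

Graphic novel €24.15: books and periodicals → 6.5% → €1.57
Phone case €45.16: general merchandise → 8.5% → €3.84
Wireless earbuds €119.51: electronics, €75.00 or more → 8.75% → €10.46
Leather boots €173.89: clothing & footwear → 0% → €0.00
Noise-cancelling headphones €253.16: electronics, €75.00 or more → 8.75% → €22.15
E-reader €151.74: electronics, €75.00 or more → 8.75% → €13.28
Game controller €35.08: electronics, under €75.00 → 0% → €0.00
Winter coat €94.44: clothing & footwear → 0% → €0.00
Cheddar block €8.66: unprepared groceries → 4.75% → €0.41
Dozen eggs €6.76: unprepared groceries → 4.75% → €0.32
Subtotal = €912.55; tax = €52.03; total due = €964.58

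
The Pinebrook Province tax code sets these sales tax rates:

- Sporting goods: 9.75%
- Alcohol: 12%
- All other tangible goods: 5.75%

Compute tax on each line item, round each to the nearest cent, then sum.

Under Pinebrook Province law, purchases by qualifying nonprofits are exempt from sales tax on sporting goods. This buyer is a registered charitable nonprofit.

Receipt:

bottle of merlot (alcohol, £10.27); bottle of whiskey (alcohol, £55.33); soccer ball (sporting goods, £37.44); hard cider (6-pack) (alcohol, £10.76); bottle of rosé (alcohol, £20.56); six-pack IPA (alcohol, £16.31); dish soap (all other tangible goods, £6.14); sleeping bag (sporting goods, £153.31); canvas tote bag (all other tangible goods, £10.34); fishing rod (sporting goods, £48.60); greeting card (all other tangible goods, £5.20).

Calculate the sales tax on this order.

Bottle of merlot £10.27: alcohol → 12% → £1.23
Bottle of whiskey £55.33: alcohol → 12% → £6.64
Soccer ball £37.44: sporting goods, buyer-exempt → 0% → £0.00
Hard cider (6-pack) £10.76: alcohol → 12% → £1.29
Bottle of rosé £20.56: alcohol → 12% → £2.47
Six-pack IPA £16.31: alcohol → 12% → £1.96
Dish soap £6.14: all other tangible goods → 5.75% → £0.35
Sleeping bag £153.31: sporting goods, buyer-exempt → 0% → £0.00
Canvas tote bag £10.34: all other tangible goods → 5.75% → £0.59
Fishing rod £48.60: sporting goods, buyer-exempt → 0% → £0.00
Greeting card £5.20: all other tangible goods → 5.75% → £0.30
Total tax = £1.23 + £6.64 + £1.29 + £2.47 + £1.96 + £0.35 + £0.59 + £0.30 = £14.83

£14.83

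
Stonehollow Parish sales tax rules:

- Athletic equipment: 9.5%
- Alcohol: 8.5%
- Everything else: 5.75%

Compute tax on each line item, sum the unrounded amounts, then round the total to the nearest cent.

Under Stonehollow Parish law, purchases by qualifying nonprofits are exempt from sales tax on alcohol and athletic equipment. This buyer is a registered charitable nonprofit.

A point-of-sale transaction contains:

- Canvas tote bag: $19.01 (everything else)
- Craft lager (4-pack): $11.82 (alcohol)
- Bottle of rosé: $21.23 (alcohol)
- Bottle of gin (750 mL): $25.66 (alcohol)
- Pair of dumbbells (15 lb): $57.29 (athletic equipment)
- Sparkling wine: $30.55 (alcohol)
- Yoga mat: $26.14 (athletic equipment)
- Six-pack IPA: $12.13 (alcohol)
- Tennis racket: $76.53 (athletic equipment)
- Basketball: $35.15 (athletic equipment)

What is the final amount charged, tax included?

Canvas tote bag $19.01: everything else → 5.75% → $1.093075
Craft lager (4-pack) $11.82: alcohol, buyer-exempt → 0% → $0.00
Bottle of rosé $21.23: alcohol, buyer-exempt → 0% → $0.00
Bottle of gin (750 mL) $25.66: alcohol, buyer-exempt → 0% → $0.00
Pair of dumbbells (15 lb) $57.29: athletic equipment, buyer-exempt → 0% → $0.00
Sparkling wine $30.55: alcohol, buyer-exempt → 0% → $0.00
Yoga mat $26.14: athletic equipment, buyer-exempt → 0% → $0.00
Six-pack IPA $12.13: alcohol, buyer-exempt → 0% → $0.00
Tennis racket $76.53: athletic equipment, buyer-exempt → 0% → $0.00
Basketball $35.15: athletic equipment, buyer-exempt → 0% → $0.00
Subtotal = $315.51; unrounded tax = $1.093075 → $1.09; total due = $316.60

$316.60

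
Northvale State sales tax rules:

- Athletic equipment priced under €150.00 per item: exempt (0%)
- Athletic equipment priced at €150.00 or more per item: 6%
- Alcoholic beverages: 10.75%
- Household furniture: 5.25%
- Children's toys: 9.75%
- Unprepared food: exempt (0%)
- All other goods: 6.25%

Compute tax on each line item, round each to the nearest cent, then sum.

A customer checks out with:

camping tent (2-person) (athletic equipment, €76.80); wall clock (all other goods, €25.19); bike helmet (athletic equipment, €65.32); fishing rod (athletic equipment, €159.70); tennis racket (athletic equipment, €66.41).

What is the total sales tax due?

€11.15

Camping tent (2-person) €76.80: athletic equipment, under €150.00 → 0% → €0.00
Wall clock €25.19: all other goods → 6.25% → €1.57
Bike helmet €65.32: athletic equipment, under €150.00 → 0% → €0.00
Fishing rod €159.70: athletic equipment, €150.00 or more → 6% → €9.58
Tennis racket €66.41: athletic equipment, under €150.00 → 0% → €0.00
Total tax = €1.57 + €9.58 = €11.15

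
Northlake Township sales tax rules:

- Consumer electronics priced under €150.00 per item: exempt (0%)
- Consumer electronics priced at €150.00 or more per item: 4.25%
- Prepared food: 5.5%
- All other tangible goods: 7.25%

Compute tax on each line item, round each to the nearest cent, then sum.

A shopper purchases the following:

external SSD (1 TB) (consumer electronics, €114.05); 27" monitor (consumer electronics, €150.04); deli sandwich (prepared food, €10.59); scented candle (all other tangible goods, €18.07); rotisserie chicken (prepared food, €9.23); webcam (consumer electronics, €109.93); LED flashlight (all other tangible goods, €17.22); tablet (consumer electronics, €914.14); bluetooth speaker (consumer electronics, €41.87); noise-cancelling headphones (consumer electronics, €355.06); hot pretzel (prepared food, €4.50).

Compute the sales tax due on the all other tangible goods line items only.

Scented candle €18.07: all other tangible goods → 7.25% → €1.31
LED flashlight €17.22: all other tangible goods → 7.25% → €1.25
Tax on all other tangible goods = €1.31 + €1.25 = €2.56

€2.56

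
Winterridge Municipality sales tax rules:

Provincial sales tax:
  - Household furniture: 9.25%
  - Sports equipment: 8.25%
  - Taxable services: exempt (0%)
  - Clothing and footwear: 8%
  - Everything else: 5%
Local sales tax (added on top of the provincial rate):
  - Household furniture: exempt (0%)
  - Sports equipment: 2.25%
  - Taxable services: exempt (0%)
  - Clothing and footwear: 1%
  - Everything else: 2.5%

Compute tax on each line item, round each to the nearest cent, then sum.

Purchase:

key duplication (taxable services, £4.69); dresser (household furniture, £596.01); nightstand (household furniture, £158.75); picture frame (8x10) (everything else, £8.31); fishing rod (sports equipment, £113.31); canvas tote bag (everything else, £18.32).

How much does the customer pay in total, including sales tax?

£983.09

Key duplication £4.69: taxable services → 0% + 0% local = 0% → £0.00
Dresser £596.01: household furniture → 9.25% + 0% local = 9.25% → £55.13
Nightstand £158.75: household furniture → 9.25% + 0% local = 9.25% → £14.68
Picture frame (8x10) £8.31: everything else → 5% + 2.5% local = 7.5% → £0.62
Fishing rod £113.31: sports equipment → 8.25% + 2.25% local = 10.5% → £11.90
Canvas tote bag £18.32: everything else → 5% + 2.5% local = 7.5% → £1.37
Subtotal = £899.39; tax = £83.70; total due = £983.09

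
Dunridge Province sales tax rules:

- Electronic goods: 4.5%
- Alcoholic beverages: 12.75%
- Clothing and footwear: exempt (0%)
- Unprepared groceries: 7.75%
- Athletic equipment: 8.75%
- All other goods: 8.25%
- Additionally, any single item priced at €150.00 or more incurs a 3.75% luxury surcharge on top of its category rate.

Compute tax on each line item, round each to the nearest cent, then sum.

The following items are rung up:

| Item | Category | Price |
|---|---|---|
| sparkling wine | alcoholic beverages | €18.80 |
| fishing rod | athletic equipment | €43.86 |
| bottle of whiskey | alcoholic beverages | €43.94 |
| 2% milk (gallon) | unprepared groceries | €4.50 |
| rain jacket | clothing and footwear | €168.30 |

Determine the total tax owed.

€18.50

Sparkling wine €18.80: alcoholic beverages → 12.75% → €2.40
Fishing rod €43.86: athletic equipment → 8.75% → €3.84
Bottle of whiskey €43.94: alcoholic beverages → 12.75% → €5.60
2% milk (gallon) €4.50: unprepared groceries → 7.75% → €0.35
Rain jacket €168.30: clothing and footwear → 0% + 3.75% surcharge = 3.75% → €6.31
Total tax = €2.40 + €3.84 + €5.60 + €0.35 + €6.31 = €18.50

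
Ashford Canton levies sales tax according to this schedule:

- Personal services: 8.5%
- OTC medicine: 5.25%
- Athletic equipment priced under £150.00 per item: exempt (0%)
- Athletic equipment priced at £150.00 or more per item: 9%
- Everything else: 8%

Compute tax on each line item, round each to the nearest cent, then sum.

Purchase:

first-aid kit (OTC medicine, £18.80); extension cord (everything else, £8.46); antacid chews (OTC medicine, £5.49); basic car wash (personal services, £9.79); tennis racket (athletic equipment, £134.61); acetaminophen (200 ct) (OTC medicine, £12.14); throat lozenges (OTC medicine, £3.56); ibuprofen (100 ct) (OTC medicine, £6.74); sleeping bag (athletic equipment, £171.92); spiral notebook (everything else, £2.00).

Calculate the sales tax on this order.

£19.60

First-aid kit £18.80: OTC medicine → 5.25% → £0.99
Extension cord £8.46: everything else → 8% → £0.68
Antacid chews £5.49: OTC medicine → 5.25% → £0.29
Basic car wash £9.79: personal services → 8.5% → £0.83
Tennis racket £134.61: athletic equipment, under £150.00 → 0% → £0.00
Acetaminophen (200 ct) £12.14: OTC medicine → 5.25% → £0.64
Throat lozenges £3.56: OTC medicine → 5.25% → £0.19
Ibuprofen (100 ct) £6.74: OTC medicine → 5.25% → £0.35
Sleeping bag £171.92: athletic equipment, £150.00 or more → 9% → £15.47
Spiral notebook £2.00: everything else → 8% → £0.16
Total tax = £0.99 + £0.68 + £0.29 + £0.83 + £0.64 + £0.19 + £0.35 + £15.47 + £0.16 = £19.60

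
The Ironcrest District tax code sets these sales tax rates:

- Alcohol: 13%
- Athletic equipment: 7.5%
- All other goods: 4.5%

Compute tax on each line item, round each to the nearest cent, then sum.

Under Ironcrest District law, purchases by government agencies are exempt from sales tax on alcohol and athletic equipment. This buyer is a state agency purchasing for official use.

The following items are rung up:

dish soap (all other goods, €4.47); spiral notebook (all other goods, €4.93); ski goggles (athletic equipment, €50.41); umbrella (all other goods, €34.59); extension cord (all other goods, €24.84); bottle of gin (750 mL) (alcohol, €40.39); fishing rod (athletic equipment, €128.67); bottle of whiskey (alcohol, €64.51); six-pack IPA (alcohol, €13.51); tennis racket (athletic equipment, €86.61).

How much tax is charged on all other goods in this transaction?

€3.10

Dish soap €4.47: all other goods → 4.5% → €0.20
Spiral notebook €4.93: all other goods → 4.5% → €0.22
Umbrella €34.59: all other goods → 4.5% → €1.56
Extension cord €24.84: all other goods → 4.5% → €1.12
Tax on all other goods = €0.20 + €0.22 + €1.56 + €1.12 = €3.10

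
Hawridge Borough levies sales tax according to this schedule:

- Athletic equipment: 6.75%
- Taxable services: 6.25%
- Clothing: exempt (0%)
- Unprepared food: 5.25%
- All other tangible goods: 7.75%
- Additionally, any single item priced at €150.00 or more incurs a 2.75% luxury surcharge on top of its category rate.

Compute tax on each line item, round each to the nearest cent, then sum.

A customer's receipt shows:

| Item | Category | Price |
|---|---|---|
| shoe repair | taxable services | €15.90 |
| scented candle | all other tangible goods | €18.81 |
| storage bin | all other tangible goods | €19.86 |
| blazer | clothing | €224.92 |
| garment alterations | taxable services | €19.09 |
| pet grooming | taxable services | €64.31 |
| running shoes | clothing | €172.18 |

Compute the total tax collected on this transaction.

€20.12

Shoe repair €15.90: taxable services → 6.25% → €0.99
Scented candle €18.81: all other tangible goods → 7.75% → €1.46
Storage bin €19.86: all other tangible goods → 7.75% → €1.54
Blazer €224.92: clothing → 0% + 2.75% surcharge = 2.75% → €6.19
Garment alterations €19.09: taxable services → 6.25% → €1.19
Pet grooming €64.31: taxable services → 6.25% → €4.02
Running shoes €172.18: clothing → 0% + 2.75% surcharge = 2.75% → €4.73
Total tax = €0.99 + €1.46 + €1.54 + €6.19 + €1.19 + €4.02 + €4.73 = €20.12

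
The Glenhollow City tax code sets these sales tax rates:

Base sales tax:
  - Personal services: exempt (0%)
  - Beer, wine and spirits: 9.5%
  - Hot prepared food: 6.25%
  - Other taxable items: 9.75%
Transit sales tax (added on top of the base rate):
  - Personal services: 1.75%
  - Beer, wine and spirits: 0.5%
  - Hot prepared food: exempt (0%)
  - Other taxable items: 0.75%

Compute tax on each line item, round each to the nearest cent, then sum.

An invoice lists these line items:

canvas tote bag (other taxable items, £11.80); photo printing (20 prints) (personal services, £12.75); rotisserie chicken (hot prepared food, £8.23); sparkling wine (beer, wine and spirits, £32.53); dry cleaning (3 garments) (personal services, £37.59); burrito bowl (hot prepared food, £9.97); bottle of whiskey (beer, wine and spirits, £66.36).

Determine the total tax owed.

Canvas tote bag £11.80: other taxable items → 9.75% + 0.75% transit = 10.5% → £1.24
Photo printing (20 prints) £12.75: personal services → 0% + 1.75% transit = 1.75% → £0.22
Rotisserie chicken £8.23: hot prepared food → 6.25% + 0% transit = 6.25% → £0.51
Sparkling wine £32.53: beer, wine and spirits → 9.5% + 0.5% transit = 10% → £3.25
Dry cleaning (3 garments) £37.59: personal services → 0% + 1.75% transit = 1.75% → £0.66
Burrito bowl £9.97: hot prepared food → 6.25% + 0% transit = 6.25% → £0.62
Bottle of whiskey £66.36: beer, wine and spirits → 9.5% + 0.5% transit = 10% → £6.64
Total tax = £1.24 + £0.22 + £0.51 + £3.25 + £0.66 + £0.62 + £6.64 = £13.14

£13.14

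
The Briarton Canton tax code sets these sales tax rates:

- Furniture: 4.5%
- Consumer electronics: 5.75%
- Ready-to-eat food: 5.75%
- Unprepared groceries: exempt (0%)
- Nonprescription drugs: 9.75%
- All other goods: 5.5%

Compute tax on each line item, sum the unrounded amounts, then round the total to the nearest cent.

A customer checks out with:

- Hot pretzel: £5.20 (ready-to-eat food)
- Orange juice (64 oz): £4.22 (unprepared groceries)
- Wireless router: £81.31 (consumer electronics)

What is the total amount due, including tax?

Hot pretzel £5.20: ready-to-eat food → 5.75% → £0.299
Orange juice (64 oz) £4.22: unprepared groceries → 0% → £0.00
Wireless router £81.31: consumer electronics → 5.75% → £4.675325
Subtotal = £90.73; unrounded tax = £4.974325 → £4.97; total due = £95.70

£95.70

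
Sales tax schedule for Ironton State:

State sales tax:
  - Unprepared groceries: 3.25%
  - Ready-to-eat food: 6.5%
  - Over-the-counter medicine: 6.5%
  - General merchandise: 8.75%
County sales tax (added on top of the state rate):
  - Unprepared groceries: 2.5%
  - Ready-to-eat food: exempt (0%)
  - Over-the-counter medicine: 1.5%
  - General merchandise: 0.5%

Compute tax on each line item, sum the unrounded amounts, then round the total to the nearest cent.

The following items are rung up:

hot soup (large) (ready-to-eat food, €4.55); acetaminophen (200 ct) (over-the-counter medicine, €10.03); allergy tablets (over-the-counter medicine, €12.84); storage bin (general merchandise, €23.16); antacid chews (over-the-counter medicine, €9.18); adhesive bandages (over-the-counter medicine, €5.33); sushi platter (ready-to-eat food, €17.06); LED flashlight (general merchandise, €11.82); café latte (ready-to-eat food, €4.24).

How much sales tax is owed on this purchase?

€7.91

Hot soup (large) €4.55: ready-to-eat food → 6.5% + 0% county = 6.5% → €0.29575
Acetaminophen (200 ct) €10.03: over-the-counter medicine → 6.5% + 1.5% county = 8% → €0.8024
Allergy tablets €12.84: over-the-counter medicine → 6.5% + 1.5% county = 8% → €1.0272
Storage bin €23.16: general merchandise → 8.75% + 0.5% county = 9.25% → €2.1423
Antacid chews €9.18: over-the-counter medicine → 6.5% + 1.5% county = 8% → €0.7344
Adhesive bandages €5.33: over-the-counter medicine → 6.5% + 1.5% county = 8% → €0.4264
Sushi platter €17.06: ready-to-eat food → 6.5% + 0% county = 6.5% → €1.1089
LED flashlight €11.82: general merchandise → 8.75% + 0.5% county = 9.25% → €1.09335
Café latte €4.24: ready-to-eat food → 6.5% + 0% county = 6.5% → €0.2756
Unrounded tax sum = €7.9063 → €7.91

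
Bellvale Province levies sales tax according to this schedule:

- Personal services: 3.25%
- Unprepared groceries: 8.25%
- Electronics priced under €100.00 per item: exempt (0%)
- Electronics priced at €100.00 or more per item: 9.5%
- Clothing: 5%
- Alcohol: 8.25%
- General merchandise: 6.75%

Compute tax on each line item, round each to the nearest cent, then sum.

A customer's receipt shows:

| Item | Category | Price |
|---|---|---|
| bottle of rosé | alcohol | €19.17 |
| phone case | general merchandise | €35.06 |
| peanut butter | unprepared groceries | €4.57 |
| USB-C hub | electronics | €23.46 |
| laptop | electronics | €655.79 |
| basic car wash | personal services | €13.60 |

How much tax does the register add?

Bottle of rosé €19.17: alcohol → 8.25% → €1.58
Phone case €35.06: general merchandise → 6.75% → €2.37
Peanut butter €4.57: unprepared groceries → 8.25% → €0.38
USB-C hub €23.46: electronics, under €100.00 → 0% → €0.00
Laptop €655.79: electronics, €100.00 or more → 9.5% → €62.30
Basic car wash €13.60: personal services → 3.25% → €0.44
Total tax = €1.58 + €2.37 + €0.38 + €62.30 + €0.44 = €67.07

€67.07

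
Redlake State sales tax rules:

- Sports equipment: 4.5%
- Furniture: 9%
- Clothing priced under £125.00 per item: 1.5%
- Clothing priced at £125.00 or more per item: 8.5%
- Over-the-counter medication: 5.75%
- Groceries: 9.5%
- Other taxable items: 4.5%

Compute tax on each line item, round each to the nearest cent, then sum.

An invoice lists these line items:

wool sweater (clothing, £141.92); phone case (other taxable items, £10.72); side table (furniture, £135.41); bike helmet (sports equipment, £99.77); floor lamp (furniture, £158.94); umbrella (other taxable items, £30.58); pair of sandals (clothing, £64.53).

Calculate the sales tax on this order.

£45.87

Wool sweater £141.92: clothing, £125.00 or more → 8.5% → £12.06
Phone case £10.72: other taxable items → 4.5% → £0.48
Side table £135.41: furniture → 9% → £12.19
Bike helmet £99.77: sports equipment → 4.5% → £4.49
Floor lamp £158.94: furniture → 9% → £14.30
Umbrella £30.58: other taxable items → 4.5% → £1.38
Pair of sandals £64.53: clothing, under £125.00 → 1.5% → £0.97
Total tax = £12.06 + £0.48 + £12.19 + £4.49 + £14.30 + £1.38 + £0.97 = £45.87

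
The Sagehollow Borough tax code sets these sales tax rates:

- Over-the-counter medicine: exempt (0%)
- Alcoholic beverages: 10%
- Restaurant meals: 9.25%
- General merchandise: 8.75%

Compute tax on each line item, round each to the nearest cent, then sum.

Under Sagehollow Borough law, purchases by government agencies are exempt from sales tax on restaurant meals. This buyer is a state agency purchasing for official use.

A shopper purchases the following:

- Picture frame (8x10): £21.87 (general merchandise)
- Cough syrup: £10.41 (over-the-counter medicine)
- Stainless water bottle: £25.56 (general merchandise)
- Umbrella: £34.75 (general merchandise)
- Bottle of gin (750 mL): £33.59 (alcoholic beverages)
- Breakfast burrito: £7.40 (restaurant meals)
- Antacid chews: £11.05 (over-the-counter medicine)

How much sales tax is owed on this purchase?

£10.55

Picture frame (8x10) £21.87: general merchandise → 8.75% → £1.91
Cough syrup £10.41: over-the-counter medicine → 0% → £0.00
Stainless water bottle £25.56: general merchandise → 8.75% → £2.24
Umbrella £34.75: general merchandise → 8.75% → £3.04
Bottle of gin (750 mL) £33.59: alcoholic beverages → 10% → £3.36
Breakfast burrito £7.40: restaurant meals, buyer-exempt → 0% → £0.00
Antacid chews £11.05: over-the-counter medicine → 0% → £0.00
Total tax = £1.91 + £2.24 + £3.04 + £3.36 = £10.55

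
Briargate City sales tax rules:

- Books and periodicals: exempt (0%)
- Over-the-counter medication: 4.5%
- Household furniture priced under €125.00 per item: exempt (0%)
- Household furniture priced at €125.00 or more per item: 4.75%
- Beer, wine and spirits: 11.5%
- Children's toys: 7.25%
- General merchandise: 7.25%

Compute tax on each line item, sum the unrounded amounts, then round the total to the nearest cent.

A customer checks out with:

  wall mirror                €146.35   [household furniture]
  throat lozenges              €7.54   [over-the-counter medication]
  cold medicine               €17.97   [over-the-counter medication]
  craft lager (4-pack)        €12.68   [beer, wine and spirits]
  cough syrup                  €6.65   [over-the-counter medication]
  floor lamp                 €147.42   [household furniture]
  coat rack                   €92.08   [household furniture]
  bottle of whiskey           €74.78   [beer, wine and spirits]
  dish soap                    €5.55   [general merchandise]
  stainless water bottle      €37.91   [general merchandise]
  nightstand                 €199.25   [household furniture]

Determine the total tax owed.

€38.07

Wall mirror €146.35: household furniture, €125.00 or more → 4.75% → €6.951625
Throat lozenges €7.54: over-the-counter medication → 4.5% → €0.3393
Cold medicine €17.97: over-the-counter medication → 4.5% → €0.80865
Craft lager (4-pack) €12.68: beer, wine and spirits → 11.5% → €1.4582
Cough syrup €6.65: over-the-counter medication → 4.5% → €0.29925
Floor lamp €147.42: household furniture, €125.00 or more → 4.75% → €7.00245
Coat rack €92.08: household furniture, under €125.00 → 0% → €0.00
Bottle of whiskey €74.78: beer, wine and spirits → 11.5% → €8.5997
Dish soap €5.55: general merchandise → 7.25% → €0.402375
Stainless water bottle €37.91: general merchandise → 7.25% → €2.748475
Nightstand €199.25: household furniture, €125.00 or more → 4.75% → €9.464375
Unrounded tax sum = €38.0744 → €38.07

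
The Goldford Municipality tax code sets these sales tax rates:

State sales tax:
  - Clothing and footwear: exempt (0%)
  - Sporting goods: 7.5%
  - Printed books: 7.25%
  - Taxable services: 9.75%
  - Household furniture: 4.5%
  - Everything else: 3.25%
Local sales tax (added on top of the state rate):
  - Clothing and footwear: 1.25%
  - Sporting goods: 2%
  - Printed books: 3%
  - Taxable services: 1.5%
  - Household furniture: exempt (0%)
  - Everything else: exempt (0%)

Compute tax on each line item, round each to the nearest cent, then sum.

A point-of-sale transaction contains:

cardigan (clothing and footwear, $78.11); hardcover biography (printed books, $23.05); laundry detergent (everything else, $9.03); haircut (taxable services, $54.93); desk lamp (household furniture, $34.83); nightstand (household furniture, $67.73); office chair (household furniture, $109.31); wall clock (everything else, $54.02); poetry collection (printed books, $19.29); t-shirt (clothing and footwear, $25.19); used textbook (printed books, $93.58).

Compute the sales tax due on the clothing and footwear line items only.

$1.29

Cardigan $78.11: clothing and footwear → 0% + 1.25% local = 1.25% → $0.98
T-shirt $25.19: clothing and footwear → 0% + 1.25% local = 1.25% → $0.31
Tax on clothing and footwear = $0.98 + $0.31 = $1.29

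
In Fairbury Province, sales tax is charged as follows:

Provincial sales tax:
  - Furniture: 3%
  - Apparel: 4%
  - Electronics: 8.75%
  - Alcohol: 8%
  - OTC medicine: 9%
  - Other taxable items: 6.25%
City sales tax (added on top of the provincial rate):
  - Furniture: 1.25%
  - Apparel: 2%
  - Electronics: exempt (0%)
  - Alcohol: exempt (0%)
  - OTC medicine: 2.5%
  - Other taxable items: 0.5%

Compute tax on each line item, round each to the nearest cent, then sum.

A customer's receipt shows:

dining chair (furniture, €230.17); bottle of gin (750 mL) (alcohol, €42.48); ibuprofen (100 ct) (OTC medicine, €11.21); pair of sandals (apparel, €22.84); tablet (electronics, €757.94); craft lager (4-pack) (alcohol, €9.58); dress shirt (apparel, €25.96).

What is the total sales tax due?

Dining chair €230.17: furniture → 3% + 1.25% city = 4.25% → €9.78
Bottle of gin (750 mL) €42.48: alcohol → 8% + 0% city = 8% → €3.40
Ibuprofen (100 ct) €11.21: OTC medicine → 9% + 2.5% city = 11.5% → €1.29
Pair of sandals €22.84: apparel → 4% + 2% city = 6% → €1.37
Tablet €757.94: electronics → 8.75% + 0% city = 8.75% → €66.32
Craft lager (4-pack) €9.58: alcohol → 8% + 0% city = 8% → €0.77
Dress shirt €25.96: apparel → 4% + 2% city = 6% → €1.56
Total tax = €9.78 + €3.40 + €1.29 + €1.37 + €66.32 + €0.77 + €1.56 = €84.49

€84.49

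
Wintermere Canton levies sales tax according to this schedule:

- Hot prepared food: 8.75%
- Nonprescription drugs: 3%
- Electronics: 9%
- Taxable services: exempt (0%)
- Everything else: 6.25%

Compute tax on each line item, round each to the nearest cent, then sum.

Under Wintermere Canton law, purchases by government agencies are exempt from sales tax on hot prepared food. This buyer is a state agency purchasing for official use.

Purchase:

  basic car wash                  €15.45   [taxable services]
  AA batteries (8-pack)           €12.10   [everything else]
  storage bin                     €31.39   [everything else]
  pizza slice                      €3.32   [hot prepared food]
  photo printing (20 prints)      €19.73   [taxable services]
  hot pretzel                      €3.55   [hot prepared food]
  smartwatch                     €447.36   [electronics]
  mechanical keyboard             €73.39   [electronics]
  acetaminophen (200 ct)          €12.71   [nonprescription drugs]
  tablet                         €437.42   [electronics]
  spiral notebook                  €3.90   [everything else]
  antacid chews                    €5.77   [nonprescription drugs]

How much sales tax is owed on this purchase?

Basic car wash €15.45: taxable services → 0% → €0.00
AA batteries (8-pack) €12.10: everything else → 6.25% → €0.76
Storage bin €31.39: everything else → 6.25% → €1.96
Pizza slice €3.32: hot prepared food, buyer-exempt → 0% → €0.00
Photo printing (20 prints) €19.73: taxable services → 0% → €0.00
Hot pretzel €3.55: hot prepared food, buyer-exempt → 0% → €0.00
Smartwatch €447.36: electronics → 9% → €40.26
Mechanical keyboard €73.39: electronics → 9% → €6.61
Acetaminophen (200 ct) €12.71: nonprescription drugs → 3% → €0.38
Tablet €437.42: electronics → 9% → €39.37
Spiral notebook €3.90: everything else → 6.25% → €0.24
Antacid chews €5.77: nonprescription drugs → 3% → €0.17
Total tax = €0.76 + €1.96 + €40.26 + €6.61 + €0.38 + €39.37 + €0.24 + €0.17 = €89.75

€89.75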